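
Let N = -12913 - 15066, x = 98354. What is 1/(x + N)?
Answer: 1/70375 ≈ 1.4210e-5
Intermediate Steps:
N = -27979
1/(x + N) = 1/(98354 - 27979) = 1/70375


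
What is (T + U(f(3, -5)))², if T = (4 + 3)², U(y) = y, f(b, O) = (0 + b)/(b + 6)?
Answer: 21904/9 ≈ 2433.8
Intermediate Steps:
f(b, O) = b/(6 + b)
T = 49 (T = 7² = 49)
(T + U(f(3, -5)))² = (49 + 3/(6 + 3))² = (49 + 3/9)² = (49 + 3*(⅑))² = (49 + ⅓)² = (148/3)² = 21904/9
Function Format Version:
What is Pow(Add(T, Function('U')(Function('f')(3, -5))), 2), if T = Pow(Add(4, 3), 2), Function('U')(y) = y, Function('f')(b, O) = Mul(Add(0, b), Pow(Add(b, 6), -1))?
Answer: Rational(21904, 9) ≈ 2433.8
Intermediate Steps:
Function('f')(b, O) = Mul(b, Pow(Add(6, b), -1))
T = 49 (T = Pow(7, 2) = 49)
Pow(Add(T, Function('U')(Function('f')(3, -5))), 2) = Pow(Add(49, Mul(3, Pow(Add(6, 3), -1))), 2) = Pow(Add(49, Mul(3, Pow(9, -1))), 2) = Pow(Add(49, Mul(3, Rational(1, 9))), 2) = Pow(Add(49, Rational(1, 3)), 2) = Pow(Rational(148, 3), 2) = Rational(21904, 9)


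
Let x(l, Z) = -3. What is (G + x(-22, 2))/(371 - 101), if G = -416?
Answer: -419/270 ≈ -1.5519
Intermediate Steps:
(G + x(-22, 2))/(371 - 101) = (-416 - 3)/(371 - 101) = -419/270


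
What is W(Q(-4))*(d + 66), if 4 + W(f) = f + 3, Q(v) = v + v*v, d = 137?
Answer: 2233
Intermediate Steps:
Q(v) = v + v²
W(f) = -1 + f (W(f) = -4 + (f + 3) = -4 + (3 + f) = -1 + f)
W(Q(-4))*(d + 66) = (-1 - 4*(1 - 4))*(137 + 66) = (-1 - 4*(-3))*203 = (-1 + 12)*203 = 11*203 = 2233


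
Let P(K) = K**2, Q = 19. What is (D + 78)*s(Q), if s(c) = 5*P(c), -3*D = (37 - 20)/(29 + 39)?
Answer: 1687675/12 ≈ 1.4064e+5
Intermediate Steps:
D = -1/12 (D = -(37 - 20)/(3*(29 + 39)) = -17/(3*68) = -1/3*1/4 = -1/12 ≈ -0.083333)
s(c) = 5*c**2
(D + 78)*s(Q) = (-1/12 + 78)*(5*19**2) = 935*(5*361)/12 = (935/12)*1805 = 1687675/12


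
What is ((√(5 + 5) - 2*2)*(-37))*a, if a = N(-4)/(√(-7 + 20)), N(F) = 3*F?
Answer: 444*√13*(-4 + √10)/13 ≈ -103.16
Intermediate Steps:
a = -12*√13/13 (a = (3*(-4))/(√(-7 + 20)) = -12*√13/13 ≈ -3.3282)
((√(5 + 5) - 2*2)*(-37))*a = ((√(5 + 5) - 2*2)*(-37))*(-12*√13/13) = ((√10 - 4)*(-37))*(-12*√13/13) = ((-4 + √10)*(-37))*(-12*√13/13) = (148 - 37*√10)*(-12*√13/13) = -12*√13*(148 - 37*√10)/13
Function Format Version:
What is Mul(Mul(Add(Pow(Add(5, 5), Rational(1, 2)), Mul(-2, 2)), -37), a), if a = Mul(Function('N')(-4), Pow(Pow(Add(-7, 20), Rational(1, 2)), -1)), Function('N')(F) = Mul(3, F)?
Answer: Mul(Rational(444, 13), Pow(13, Rational(1, 2)), Add(-4, Pow(10, Rational(1, 2)))) ≈ -103.16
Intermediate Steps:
a = Mul(Rational(-12, 13), Pow(13, Rational(1, 2))) (a = Mul(Mul(3, -4), Pow(Pow(Add(-7, 20), Rational(1, 2)), -1)) = Mul(-12, Pow(Pow(13, Rational(1, 2)), -1)) = Mul(-12, Mul(Rational(1, 13), Pow(13, Rational(1, 2)))) = Mul(Rational(-12, 13), Pow(13, Rational(1, 2))) ≈ -3.3282)
Mul(Mul(Add(Pow(Add(5, 5), Rational(1, 2)), Mul(-2, 2)), -37), a) = Mul(Mul(Add(Pow(Add(5, 5), Rational(1, 2)), Mul(-2, 2)), -37), Mul(Rational(-12, 13), Pow(13, Rational(1, 2)))) = Mul(Mul(Add(Pow(10, Rational(1, 2)), -4), -37), Mul(Rational(-12, 13), Pow(13, Rational(1, 2)))) = Mul(Mul(Add(-4, Pow(10, Rational(1, 2))), -37), Mul(Rational(-12, 13), Pow(13, Rational(1, 2)))) = Mul(Add(148, Mul(-37, Pow(10, Rational(1, 2)))), Mul(Rational(-12, 13), Pow(13, Rational(1, 2)))) = Mul(Rational(-12, 13), Pow(13, Rational(1, 2)), Add(148, Mul(-37, Pow(10, Rational(1, 2)))))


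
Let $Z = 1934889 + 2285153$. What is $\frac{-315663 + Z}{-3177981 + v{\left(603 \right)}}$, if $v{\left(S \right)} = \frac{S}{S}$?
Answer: $- \frac{3904379}{3177980} \approx -1.2286$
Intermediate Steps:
$v{\left(S \right)} = 1$
$Z = 4220042$
$\frac{-315663 + Z}{-3177981 + v{\left(603 \right)}} = \frac{-315663 + 4220042}{-3177981 + 1} = \frac{3904379}{-3177980} = 3904379 \left(- \frac{1}{3177980}\right) = - \frac{3904379}{3177980}$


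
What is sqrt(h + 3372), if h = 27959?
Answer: sqrt(31331) ≈ 177.01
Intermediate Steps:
sqrt(h + 3372) = sqrt(27959 + 3372) = sqrt(31331)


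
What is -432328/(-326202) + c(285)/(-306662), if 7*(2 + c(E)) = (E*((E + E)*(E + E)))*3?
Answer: -22421858982055/175059076017 ≈ -128.08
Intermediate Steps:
c(E) = -2 + 12*E**3/7 (c(E) = -2 + ((E*((E + E)*(E + E)))*3)/7 = -2 + ((E*((2*E)*(2*E)))*3)/7 = -2 + ((E*(4*E**2))*3)/7 = -2 + ((4*E**3)*3)/7 = -2 + (12*E**3)/7 = -2 + 12*E**3/7)
-432328/(-326202) + c(285)/(-306662) = -432328/(-326202) + (-2 + (12/7)*285**3)/(-306662) = -432328*(-1/326202) + (-2 + (12/7)*23149125)*(-1/306662) = 216164/163101 + (-2 + 277789500/7)*(-1/306662) = 216164/163101 + (277789486/7)*(-1/306662) = 216164/163101 - 138894743/1073317 = -22421858982055/175059076017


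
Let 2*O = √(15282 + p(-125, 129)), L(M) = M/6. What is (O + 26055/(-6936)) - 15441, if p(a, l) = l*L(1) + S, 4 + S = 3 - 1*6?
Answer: -35708277/2312 + √61186/4 ≈ -15383.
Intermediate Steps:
S = -7 (S = -4 + (3 - 1*6) = -4 + (3 - 6) = -4 - 3 = -7)
L(M) = M/6 (L(M) = M*(⅙) = M/6)
p(a, l) = -7 + l/6 (p(a, l) = l*((⅙)*1) - 7 = l*(⅙) - 7 = l/6 - 7 = -7 + l/6)
O = √61186/4 (O = √(15282 + (-7 + (⅙)*129))/2 = √(15282 + (-7 + 43/2))/2 = √(15282 + 29/2)/2 = √(30593/2)/2 = (√61186/2)/2 = √61186/4 ≈ 61.840)
(O + 26055/(-6936)) - 15441 = (√61186/4 + 26055/(-6936)) - 15441 = (√61186/4 + 26055*(-1/6936)) - 15441 = (√61186/4 - 8685/2312) - 15441 = (-8685/2312 + √61186/4) - 15441 = -35708277/2312 + √61186/4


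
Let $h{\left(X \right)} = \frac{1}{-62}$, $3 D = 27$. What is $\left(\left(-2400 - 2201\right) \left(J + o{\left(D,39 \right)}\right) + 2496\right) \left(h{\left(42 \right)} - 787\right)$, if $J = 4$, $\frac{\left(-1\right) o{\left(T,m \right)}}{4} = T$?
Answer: $- \frac{3652988880}{31} \approx -1.1784 \cdot 10^{8}$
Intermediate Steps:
$D = 9$ ($D = \frac{1}{3} \cdot 27 = 9$)
$o{\left(T,m \right)} = - 4 T$
$h{\left(X \right)} = - \frac{1}{62}$
$\left(\left(-2400 - 2201\right) \left(J + o{\left(D,39 \right)}\right) + 2496\right) \left(h{\left(42 \right)} - 787\right) = \left(\left(-2400 - 2201\right) \left(4 - 36\right) + 2496\right) \left(- \frac{1}{62} - 787\right) = \left(- 4601 \left(4 - 36\right) + 2496\right) \left(- \frac{48795}{62}\right) = \left(\left(-4601\right) \left(-32\right) + 2496\right) \left(- \frac{48795}{62}\right) = \left(147232 + 2496\right) \left(- \frac{48795}{62}\right) = 149728 \left(- \frac{48795}{62}\right) = - \frac{3652988880}{31}$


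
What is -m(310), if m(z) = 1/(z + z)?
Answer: -1/620 ≈ -0.0016129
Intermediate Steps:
m(z) = 1/(2*z)
-m(310) = -1/(2*310) = -1*1/620 = -1/620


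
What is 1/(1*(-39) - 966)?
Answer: -1/1005 ≈ -0.00099503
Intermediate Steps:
1/(1*(-39) - 966) = 1/(-39 - 966) = 1/(-1005) = -1/1005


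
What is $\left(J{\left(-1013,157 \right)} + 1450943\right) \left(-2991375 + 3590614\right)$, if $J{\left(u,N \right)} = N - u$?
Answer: $870162742007$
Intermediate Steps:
$\left(J{\left(-1013,157 \right)} + 1450943\right) \left(-2991375 + 3590614\right) = \left(\left(157 - -1013\right) + 1450943\right) \left(-2991375 + 3590614\right) = \left(\left(157 + 1013\right) + 1450943\right) 599239 = \left(1170 + 1450943\right) 599239 = 1452113 \cdot 599239 = 870162742007$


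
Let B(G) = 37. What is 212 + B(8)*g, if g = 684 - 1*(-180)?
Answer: 32180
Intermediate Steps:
g = 864 (g = 684 + 180 = 864)
212 + B(8)*g = 212 + 37*864 = 212 + 31968 = 32180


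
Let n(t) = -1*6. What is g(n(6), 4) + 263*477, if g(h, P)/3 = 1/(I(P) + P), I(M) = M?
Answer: 1003611/8 ≈ 1.2545e+5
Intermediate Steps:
n(t) = -6
g(h, P) = 3/(2*P) (g(h, P) = 3/(P + P) = 3/((2*P)) = 3*(1/(2*P)) = 3/(2*P))
g(n(6), 4) + 263*477 = (3/2)/4 + 263*477 = (3/2)*(¼) + 125451 = 3/8 + 125451 = 1003611/8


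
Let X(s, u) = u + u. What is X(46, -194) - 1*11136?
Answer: -11524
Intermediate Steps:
X(s, u) = 2*u
X(46, -194) - 1*11136 = 2*(-194) - 1*11136 = -388 - 11136 = -11524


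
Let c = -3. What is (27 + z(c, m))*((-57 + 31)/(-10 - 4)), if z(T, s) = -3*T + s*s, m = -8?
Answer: 1300/7 ≈ 185.71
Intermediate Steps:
z(T, s) = s² - 3*T (z(T, s) = -3*T + s² = s² - 3*T)
(27 + z(c, m))*((-57 + 31)/(-10 - 4)) = (27 + ((-8)² - 3*(-3)))*((-57 + 31)/(-10 - 4)) = (27 + (64 + 9))*(-26/(-14)) = (27 + 73)*(-26*(-1/14)) = 100*(13/7) = 1300/7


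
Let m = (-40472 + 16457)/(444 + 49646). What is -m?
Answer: 4803/10018 ≈ 0.47944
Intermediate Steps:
m = -4803/10018 (m = -24015/50090 = -24015*1/50090 = -4803/10018 ≈ -0.47944)
-m = -1*(-4803/10018) = 4803/10018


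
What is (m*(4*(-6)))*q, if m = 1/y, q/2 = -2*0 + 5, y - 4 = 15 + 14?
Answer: -80/11 ≈ -7.2727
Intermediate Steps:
y = 33 (y = 4 + (15 + 14) = 4 + 29 = 33)
q = 10 (q = 2*(-2*0 + 5) = 2*(0 + 5) = 2*5 = 10)
m = 1/33 ≈ 0.030303
(m*(4*(-6)))*q = ((4*(-6))/33)*10 = ((1/33)*(-24))*10 = -8/11*10 = -80/11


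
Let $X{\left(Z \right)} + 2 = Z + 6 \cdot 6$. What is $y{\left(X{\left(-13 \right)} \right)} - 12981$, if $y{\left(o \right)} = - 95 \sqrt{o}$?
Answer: $-12981 - 95 \sqrt{21} \approx -13416.0$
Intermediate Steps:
$X{\left(Z \right)} = 34 + Z$ ($X{\left(Z \right)} = -2 + \left(Z + 6 \cdot 6\right) = -2 + \left(Z + 36\right) = -2 + \left(36 + Z\right) = 34 + Z$)
$y{\left(X{\left(-13 \right)} \right)} - 12981 = - 95 \sqrt{34 - 13} - 12981 = - 95 \sqrt{21} - 12981 = -12981 - 95 \sqrt{21}$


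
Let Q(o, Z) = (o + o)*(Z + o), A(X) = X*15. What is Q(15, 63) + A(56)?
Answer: 3180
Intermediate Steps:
A(X) = 15*X
Q(o, Z) = 2*o*(Z + o) (Q(o, Z) = (2*o)*(Z + o) = 2*o*(Z + o))
Q(15, 63) + A(56) = 2*15*(63 + 15) + 15*56 = 2*15*78 + 840 = 2340 + 840 = 3180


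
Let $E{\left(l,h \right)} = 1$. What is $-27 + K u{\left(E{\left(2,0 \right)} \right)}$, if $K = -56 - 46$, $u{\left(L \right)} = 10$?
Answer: $-1047$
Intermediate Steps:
$K = -102$
$-27 + K u{\left(E{\left(2,0 \right)} \right)} = -27 - 1020 = -1047$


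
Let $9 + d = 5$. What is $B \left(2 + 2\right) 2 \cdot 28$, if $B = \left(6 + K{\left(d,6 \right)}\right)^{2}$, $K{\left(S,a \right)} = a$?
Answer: $32256$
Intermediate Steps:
$d = -4$ ($d = -9 + 5 = -4$)
$B = 144$ ($B = \left(6 + 6\right)^{2} = 12^{2} = 144$)
$B \left(2 + 2\right) 2 \cdot 28 = 144 \left(2 + 2\right) 2 \cdot 28 = 144 \cdot 4 \cdot 2 \cdot 28 = 144 \cdot 8 \cdot 28 = 1152 \cdot 28 = 32256$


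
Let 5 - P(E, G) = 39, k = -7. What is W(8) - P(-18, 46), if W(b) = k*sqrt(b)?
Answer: 34 - 14*sqrt(2) ≈ 14.201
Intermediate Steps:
P(E, G) = -34 (P(E, G) = 5 - 1*39 = 5 - 39 = -34)
W(b) = -7*sqrt(b)
W(8) - P(-18, 46) = -14*sqrt(2) - 1*(-34) = -14*sqrt(2) + 34 = 34 - 14*sqrt(2)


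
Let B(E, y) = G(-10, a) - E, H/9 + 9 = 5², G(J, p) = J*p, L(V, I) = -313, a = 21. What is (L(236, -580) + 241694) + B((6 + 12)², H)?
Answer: 240847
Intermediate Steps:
H = 144 (H = -81 + 9*5² = -81 + 9*25 = -81 + 225 = 144)
B(E, y) = -210 - E (B(E, y) = -10*21 - E = -210 - E)
(L(236, -580) + 241694) + B((6 + 12)², H) = (-313 + 241694) + (-210 - (6 + 12)²) = 241381 + (-210 - 1*18²) = 241381 + (-210 - 1*324) = 241381 + (-210 - 324) = 241381 - 534 = 240847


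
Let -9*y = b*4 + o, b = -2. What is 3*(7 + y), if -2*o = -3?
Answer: 139/6 ≈ 23.167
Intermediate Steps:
o = 3/2 (o = -½*(-3) = 3/2 ≈ 1.5000)
y = 13/18 (y = -(-2*4 + 3/2)/9 = -(-8 + 3/2)/9 = -⅑*(-13/2) = 13/18 ≈ 0.72222)
3*(7 + y) = 3*(7 + 13/18) = 3*(139/18) = 139/6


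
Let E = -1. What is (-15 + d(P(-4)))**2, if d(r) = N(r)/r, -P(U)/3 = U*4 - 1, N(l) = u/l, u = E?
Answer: 1522248256/6765201 ≈ 225.01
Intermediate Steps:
u = -1
N(l) = -1/l
P(U) = 3 - 12*U (P(U) = -3*(U*4 - 1) = -3*(4*U - 1) = -3*(-1 + 4*U) = 3 - 12*U)
d(r) = -1/r**2 (d(r) = (-1/r)/r = -1/r**2)
(-15 + d(P(-4)))**2 = (-15 - 1/(3 - 12*(-4))**2)**2 = (-15 - 1/(3 + 48)**2)**2 = (-15 - 1/51**2)**2 = (-15 - 1*1/2601)**2 = (-15 - 1/2601)**2 = (-39016/2601)**2 = 1522248256/6765201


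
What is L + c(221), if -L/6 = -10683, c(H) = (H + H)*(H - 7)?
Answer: 158686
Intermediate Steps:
c(H) = 2*H*(-7 + H) (c(H) = (2*H)*(-7 + H) = 2*H*(-7 + H))
L = 64098 (L = -6*(-10683) = 64098)
L + c(221) = 64098 + 2*221*(-7 + 221) = 64098 + 2*221*214 = 64098 + 94588 = 158686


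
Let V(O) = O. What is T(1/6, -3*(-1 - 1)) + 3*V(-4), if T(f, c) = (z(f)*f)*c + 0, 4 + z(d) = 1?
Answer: -15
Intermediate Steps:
z(d) = -3 (z(d) = -4 + 1 = -3)
T(f, c) = -3*c*f (T(f, c) = (-3*f)*c + 0 = -3*c*f + 0 = -3*c*f)
T(1/6, -3*(-1 - 1)) + 3*V(-4) = -3*(-3*(-1 - 1))*1/6 + 3*(-4) = -3*(-3*(-2))*1*(1/6) - 12 = -3*6*1/6 - 12 = -3 - 12 = -15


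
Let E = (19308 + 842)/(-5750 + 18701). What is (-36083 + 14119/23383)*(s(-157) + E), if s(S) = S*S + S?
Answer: -267639828194736140/302833233 ≈ -8.8379e+8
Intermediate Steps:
E = 20150/12951 ≈ 1.5559
s(S) = S + S² (s(S) = S² + S = S + S²)
(-36083 + 14119/23383)*(s(-157) + E) = (-36083 + 14119/23383)*(-157*(1 - 157) + 20150/12951) = (-36083 + 14119*(1/23383))*(-157*(-156) + 20150/12951) = (-36083 + 14119/23383)*(24492 + 20150/12951) = -843714670/23383*317216042/12951 = -267639828194736140/302833233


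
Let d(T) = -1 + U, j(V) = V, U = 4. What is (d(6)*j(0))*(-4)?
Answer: 0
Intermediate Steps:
d(T) = 3 (d(T) = -1 + 4 = 3)
(d(6)*j(0))*(-4) = (3*0)*(-4) = 0*(-4) = 0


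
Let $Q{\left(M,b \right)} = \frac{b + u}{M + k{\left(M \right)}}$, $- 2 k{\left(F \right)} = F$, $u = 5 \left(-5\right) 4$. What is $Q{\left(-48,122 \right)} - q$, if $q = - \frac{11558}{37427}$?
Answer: $- \frac{273001}{449124} \approx -0.60785$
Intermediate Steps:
$u = -100$ ($u = \left(-25\right) 4 = -100$)
$k{\left(F \right)} = - \frac{F}{2}$
$Q{\left(M,b \right)} = \frac{2 \left(-100 + b\right)}{M}$ ($Q{\left(M,b \right)} = \frac{b - 100}{M - \frac{M}{2}} = \frac{-100 + b}{\frac{1}{2} M} = \left(-100 + b\right) \frac{2}{M} = \frac{2 \left(-100 + b\right)}{M}$)
$q = - \frac{11558}{37427}$ ($q = \left(-11558\right) \frac{1}{37427} = - \frac{11558}{37427} \approx -0.30881$)
$Q{\left(-48,122 \right)} - q = \frac{2 \left(-100 + 122\right)}{-48} - - \frac{11558}{37427} = 2 \left(- \frac{1}{48}\right) 22 + \frac{11558}{37427} = - \frac{11}{12} + \frac{11558}{37427} = - \frac{273001}{449124}$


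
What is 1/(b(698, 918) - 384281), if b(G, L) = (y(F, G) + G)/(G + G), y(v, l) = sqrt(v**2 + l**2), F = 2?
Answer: -187222996722/71946146791706719 - 698*sqrt(121802)/71946146791706719 ≈ -2.6023e-6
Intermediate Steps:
y(v, l) = sqrt(l**2 + v**2)
b(G, L) = (G + sqrt(4 + G**2))/(2*G) (b(G, L) = (sqrt(G**2 + 2**2) + G)/(G + G) = (sqrt(G**2 + 4) + G)/((2*G)) = (sqrt(4 + G**2) + G)*(1/(2*G)) = (G + sqrt(4 + G**2))*(1/(2*G)) = (G + sqrt(4 + G**2))/(2*G))
1/(b(698, 918) - 384281) = 1/((1/2)*(698 + sqrt(4 + 698**2))/698 - 384281) = 1/((1/2)*(1/698)*(698 + sqrt(4 + 487204)) - 384281) = 1/((1/2)*(1/698)*(698 + sqrt(487208)) - 384281) = 1/((1/2)*(1/698)*(698 + 2*sqrt(121802)) - 384281) = 1/((1/2 + sqrt(121802)/698) - 384281) = 1/(-768561/2 + sqrt(121802)/698)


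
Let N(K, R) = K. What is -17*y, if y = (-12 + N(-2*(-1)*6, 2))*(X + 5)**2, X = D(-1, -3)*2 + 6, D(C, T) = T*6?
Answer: 0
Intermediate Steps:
D(C, T) = 6*T
X = -30 (X = (6*(-3))*2 + 6 = -18*2 + 6 = -36 + 6 = -30)
y = 0 (y = (-12 - 2*(-1)*6)*(-30 + 5)**2 = (-12 + 2*6)*(-25)**2 = (-12 + 12)*625 = 0*625 = 0)
-17*y = -17*0 = 0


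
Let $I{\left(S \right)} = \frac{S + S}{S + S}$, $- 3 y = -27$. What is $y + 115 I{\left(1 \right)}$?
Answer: $124$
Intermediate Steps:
$y = 9$ ($y = \left(- \frac{1}{3}\right) \left(-27\right) = 9$)
$I{\left(S \right)} = 1$ ($I{\left(S \right)} = \frac{2 S}{2 S} = 2 S \frac{1}{2 S} = 1$)
$y + 115 I{\left(1 \right)} = 9 + 115 \cdot 1 = 9 + 115 = 124$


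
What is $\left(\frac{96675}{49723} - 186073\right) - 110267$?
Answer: $- \frac{14734817145}{49723} \approx -2.9634 \cdot 10^{5}$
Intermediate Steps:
$\left(\frac{96675}{49723} - 186073\right) - 110267 = - \frac{9252011104}{49723} - 110267 = - \frac{14734817145}{49723}$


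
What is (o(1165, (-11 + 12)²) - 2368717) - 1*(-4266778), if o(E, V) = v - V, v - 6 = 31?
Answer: 1898097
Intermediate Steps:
v = 37 (v = 6 + 31 = 37)
o(E, V) = 37 - V
(o(1165, (-11 + 12)²) - 2368717) - 1*(-4266778) = ((37 - (-11 + 12)²) - 2368717) - 1*(-4266778) = ((37 - 1*1²) - 2368717) + 4266778 = ((37 - 1*1) - 2368717) + 4266778 = ((37 - 1) - 2368717) + 4266778 = (36 - 2368717) + 4266778 = -2368681 + 4266778 = 1898097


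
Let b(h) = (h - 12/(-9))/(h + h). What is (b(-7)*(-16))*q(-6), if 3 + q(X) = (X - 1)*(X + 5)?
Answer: -544/21 ≈ -25.905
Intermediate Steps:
q(X) = -3 + (-1 + X)*(5 + X) (q(X) = -3 + (X - 1)*(X + 5) = -3 + (-1 + X)*(5 + X))
b(h) = (4/3 + h)/(2*h) (b(h) = (h - 12*(-⅑))/((2*h)) = (h + 4/3)*(1/(2*h)) = (4/3 + h)*(1/(2*h)) = (4/3 + h)/(2*h))
(b(-7)*(-16))*q(-6) = (((⅙)*(4 + 3*(-7))/(-7))*(-16))*(-8 + (-6)² + 4*(-6)) = (((⅙)*(-⅐)*(4 - 21))*(-16))*(-8 + 36 - 24) = (((⅙)*(-⅐)*(-17))*(-16))*4 = ((17/42)*(-16))*4 = -136/21*4 = -544/21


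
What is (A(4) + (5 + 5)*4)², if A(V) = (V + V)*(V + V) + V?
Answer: 11664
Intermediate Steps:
A(V) = V + 4*V² (A(V) = (2*V)*(2*V) + V = 4*V² + V = V + 4*V²)
(A(4) + (5 + 5)*4)² = (4*(1 + 4*4) + (5 + 5)*4)² = (4*(1 + 16) + 10*4)² = (4*17 + 40)² = (68 + 40)² = 108² = 11664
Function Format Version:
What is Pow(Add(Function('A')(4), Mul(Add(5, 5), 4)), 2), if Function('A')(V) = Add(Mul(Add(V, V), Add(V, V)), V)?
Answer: 11664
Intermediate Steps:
Function('A')(V) = Add(V, Mul(4, Pow(V, 2))) (Function('A')(V) = Add(Mul(Mul(2, V), Mul(2, V)), V) = Add(Mul(4, Pow(V, 2)), V) = Add(V, Mul(4, Pow(V, 2))))
Pow(Add(Function('A')(4), Mul(Add(5, 5), 4)), 2) = Pow(Add(Mul(4, Add(1, Mul(4, 4))), Mul(Add(5, 5), 4)), 2) = Pow(Add(Mul(4, Add(1, 16)), Mul(10, 4)), 2) = Pow(Add(Mul(4, 17), 40), 2) = Pow(Add(68, 40), 2) = Pow(108, 2) = 11664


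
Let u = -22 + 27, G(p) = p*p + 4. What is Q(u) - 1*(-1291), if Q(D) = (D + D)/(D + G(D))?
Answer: 21952/17 ≈ 1291.3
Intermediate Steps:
G(p) = 4 + p² (G(p) = p² + 4 = 4 + p²)
u = 5
Q(D) = 2*D/(4 + D + D²) (Q(D) = (D + D)/(D + (4 + D²)) = (2*D)/(4 + D + D²) = 2*D/(4 + D + D²))
Q(u) - 1*(-1291) = 2*5/(4 + 5 + 5²) - 1*(-1291) = 2*5/(4 + 5 + 25) + 1291 = 2*5/34 + 1291 = 2*5*(1/34) + 1291 = 5/17 + 1291 = 21952/17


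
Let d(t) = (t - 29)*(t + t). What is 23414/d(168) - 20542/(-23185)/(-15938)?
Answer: 2162760280963/4314545060280 ≈ 0.50127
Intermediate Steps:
d(t) = 2*t*(-29 + t) (d(t) = (-29 + t)*(2*t) = 2*t*(-29 + t))
23414/d(168) - 20542/(-23185)/(-15938) = 23414/((2*168*(-29 + 168))) - 20542/(-23185)/(-15938) = 23414/((2*168*139)) - 20542*(-1/23185)*(-1/15938) = 23414/46704 + (20542/23185)*(-1/15938) = 23414*(1/46704) - 10271/184761265 = 11707/23352 - 10271/184761265 = 2162760280963/4314545060280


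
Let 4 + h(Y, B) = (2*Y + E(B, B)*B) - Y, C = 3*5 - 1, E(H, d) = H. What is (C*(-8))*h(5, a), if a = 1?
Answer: -224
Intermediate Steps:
C = 14 (C = 15 - 1 = 14)
h(Y, B) = -4 + Y + B² (h(Y, B) = -4 + ((2*Y + B*B) - Y) = -4 + ((2*Y + B²) - Y) = -4 + ((B² + 2*Y) - Y) = -4 + (Y + B²) = -4 + Y + B²)
(C*(-8))*h(5, a) = (14*(-8))*(-4 + 5 + 1²) = -112*(-4 + 5 + 1) = -112*2 = -224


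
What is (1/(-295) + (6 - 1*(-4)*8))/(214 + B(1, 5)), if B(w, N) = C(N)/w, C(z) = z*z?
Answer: 11209/70505 ≈ 0.15898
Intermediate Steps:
C(z) = z**2
B(w, N) = N**2/w
(1/(-295) + (6 - 1*(-4)*8))/(214 + B(1, 5)) = (1/(-295) + (6 - 1*(-4)*8))/(214 + 5**2/1) = (-1/295 + (6 + 4*8))/(214 + 25*1) = (-1/295 + (6 + 32))/(214 + 25) = (-1/295 + 38)/239 = (11209/295)*(1/239) = 11209/70505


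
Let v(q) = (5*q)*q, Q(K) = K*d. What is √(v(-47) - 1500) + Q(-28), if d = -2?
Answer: 56 + √9545 ≈ 153.70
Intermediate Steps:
Q(K) = -2*K (Q(K) = K*(-2) = -2*K)
v(q) = 5*q²
√(v(-47) - 1500) + Q(-28) = √(5*(-47)² - 1500) - 2*(-28) = √(5*2209 - 1500) + 56 = √(11045 - 1500) + 56 = √9545 + 56 = 56 + √9545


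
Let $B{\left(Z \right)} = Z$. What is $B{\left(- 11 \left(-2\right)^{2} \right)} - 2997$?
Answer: $-3041$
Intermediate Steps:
$B{\left(- 11 \left(-2\right)^{2} \right)} - 2997 = - 11 \left(-2\right)^{2} - 2997 = \left(-11\right) 4 - 2997 = -44 - 2997 = -3041$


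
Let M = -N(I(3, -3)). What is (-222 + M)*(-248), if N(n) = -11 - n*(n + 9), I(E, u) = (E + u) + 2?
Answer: 46872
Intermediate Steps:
I(E, u) = 2 + E + u
N(n) = -11 - n*(9 + n)
M = 33 (M = -(-11 - (2 + 3 - 3)**2 - 9*(2 + 3 - 3)) = -(-11 - 1*2**2 - 9*2) = -(-11 - 1*4 - 18) = -(-11 - 4 - 18) = -1*(-33) = 33)
(-222 + M)*(-248) = (-222 + 33)*(-248) = -189*(-248) = 46872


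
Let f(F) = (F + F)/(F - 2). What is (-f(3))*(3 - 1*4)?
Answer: 6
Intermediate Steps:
f(F) = 2*F/(-2 + F) (f(F) = (2*F)/(-2 + F) = 2*F/(-2 + F))
(-f(3))*(3 - 1*4) = (-2*3/(-2 + 3))*(3 - 1*4) = (-2*3/1)*(3 - 4) = -2*3*(-1) = -1*6*(-1) = -6*(-1) = 6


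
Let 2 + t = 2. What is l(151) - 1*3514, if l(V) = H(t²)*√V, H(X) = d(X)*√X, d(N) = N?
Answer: -3514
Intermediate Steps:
t = 0 (t = -2 + 2 = 0)
H(X) = X^(3/2) (H(X) = X*√X = X^(3/2))
l(V) = 0 (l(V) = (0²)^(3/2)*√V = 0^(3/2)*√V = 0*√V = 0)
l(151) - 1*3514 = 0 - 1*3514 = 0 - 3514 = -3514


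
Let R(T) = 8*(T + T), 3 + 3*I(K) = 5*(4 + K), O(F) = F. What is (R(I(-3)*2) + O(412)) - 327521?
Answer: -981263/3 ≈ -3.2709e+5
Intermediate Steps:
I(K) = 17/3 + 5*K/3 (I(K) = -1 + (5*(4 + K))/3 = -1 + (20 + 5*K)/3 = -1 + (20/3 + 5*K/3) = 17/3 + 5*K/3)
R(T) = 16*T (R(T) = 8*(2*T) = 16*T)
(R(I(-3)*2) + O(412)) - 327521 = (16*((17/3 + (5/3)*(-3))*2) + 412) - 327521 = (16*((17/3 - 5)*2) + 412) - 327521 = (16*((⅔)*2) + 412) - 327521 = (16*(4/3) + 412) - 327521 = (64/3 + 412) - 327521 = 1300/3 - 327521 = -981263/3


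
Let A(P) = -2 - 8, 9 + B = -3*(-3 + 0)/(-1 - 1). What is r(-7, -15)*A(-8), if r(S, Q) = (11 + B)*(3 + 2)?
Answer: 125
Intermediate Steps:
B = -27/2 (B = -9 - 3*(-3 + 0)/(-1 - 1) = -9 - (-9)/(-2) = -9 - (-9)*(-1)/2 = -9 - 3*3/2 = -9 - 9/2 = -27/2 ≈ -13.500)
A(P) = -10
r(S, Q) = -25/2 (r(S, Q) = (11 - 27/2)*(3 + 2) = -5/2*5 = -25/2)
r(-7, -15)*A(-8) = -25/2*(-10) = 125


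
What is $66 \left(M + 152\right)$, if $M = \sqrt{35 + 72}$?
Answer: $10032 + 66 \sqrt{107} \approx 10715.0$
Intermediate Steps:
$M = \sqrt{107} \approx 10.344$
$66 \left(M + 152\right) = 66 \left(\sqrt{107} + 152\right) = 66 \left(152 + \sqrt{107}\right) = 10032 + 66 \sqrt{107}$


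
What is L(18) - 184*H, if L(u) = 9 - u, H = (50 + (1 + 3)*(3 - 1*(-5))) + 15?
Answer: -17857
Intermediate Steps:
H = 97 (H = (50 + 4*(3 + 5)) + 15 = (50 + 4*8) + 15 = (50 + 32) + 15 = 82 + 15 = 97)
L(18) - 184*H = (9 - 1*18) - 184*97 = (9 - 18) - 17848 = -9 - 17848 = -17857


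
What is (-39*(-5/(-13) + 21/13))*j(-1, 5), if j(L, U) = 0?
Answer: 0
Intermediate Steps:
(-39*(-5/(-13) + 21/13))*j(-1, 5) = -39*(-5/(-13) + 21/13)*0 = -39*(-5*(-1/13) + 21*(1/13))*0 = -39*(5/13 + 21/13)*0 = -39*2*0 = -78*0 = 0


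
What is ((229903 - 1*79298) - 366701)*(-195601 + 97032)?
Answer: 21300366624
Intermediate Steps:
((229903 - 1*79298) - 366701)*(-195601 + 97032) = ((229903 - 79298) - 366701)*(-98569) = (150605 - 366701)*(-98569) = -216096*(-98569) = 21300366624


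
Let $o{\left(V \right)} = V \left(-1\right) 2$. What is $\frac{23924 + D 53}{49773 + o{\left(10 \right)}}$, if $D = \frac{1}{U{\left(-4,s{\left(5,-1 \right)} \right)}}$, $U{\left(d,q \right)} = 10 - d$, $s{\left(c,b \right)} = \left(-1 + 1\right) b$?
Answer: $\frac{334989}{696542} \approx 0.48093$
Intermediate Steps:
$s{\left(c,b \right)} = 0$ ($s{\left(c,b \right)} = 0 b = 0$)
$o{\left(V \right)} = - 2 V$ ($o{\left(V \right)} = - V 2 = - 2 V$)
$D = \frac{1}{14}$ ($D = \frac{1}{10 - -4} = \frac{1}{10 + 4} = \frac{1}{14} \approx 0.071429$)
$\frac{23924 + D 53}{49773 + o{\left(10 \right)}} = \frac{23924 + \frac{1}{14} \cdot 53}{49773 - 20} = \frac{23924 + \frac{53}{14}}{49773 - 20} = \frac{334989}{14 \cdot 49753} = \frac{334989}{14} \cdot \frac{1}{49753} = \frac{334989}{696542}$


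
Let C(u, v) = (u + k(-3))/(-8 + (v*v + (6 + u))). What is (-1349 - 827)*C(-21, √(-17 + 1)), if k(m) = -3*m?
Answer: -8704/13 ≈ -669.54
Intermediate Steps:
C(u, v) = (9 + u)/(-2 + u + v²) (C(u, v) = (u - 3*(-3))/(-8 + (v*v + (6 + u))) = (u + 9)/(-8 + (v² + (6 + u))) = (9 + u)/(-8 + (6 + u + v²)) = (9 + u)/(-2 + u + v²))
(-1349 - 827)*C(-21, √(-17 + 1)) = (-1349 - 827)*((9 - 21)/(-2 - 21 + (√(-17 + 1))²)) = -2176*(-12)/(-2 - 21 + (√(-16))²) = -2176*(-12)/(-2 - 21 + (4*I)²) = -2176*(-12)/(-2 - 21 - 16) = -2176*(-12)/(-39) = -(-2176)*(-12)/39 = -2176*4/13 = -8704/13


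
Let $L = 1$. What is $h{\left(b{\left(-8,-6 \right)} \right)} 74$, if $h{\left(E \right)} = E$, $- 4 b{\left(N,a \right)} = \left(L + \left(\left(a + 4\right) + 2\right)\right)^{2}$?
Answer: $- \frac{37}{2} \approx -18.5$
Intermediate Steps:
$b{\left(N,a \right)} = - \frac{\left(7 + a\right)^{2}}{4}$ ($b{\left(N,a \right)} = - \frac{\left(1 + \left(\left(a + 4\right) + 2\right)\right)^{2}}{4} = - \frac{\left(1 + \left(\left(4 + a\right) + 2\right)\right)^{2}}{4} = - \frac{\left(1 + \left(6 + a\right)\right)^{2}}{4} = - \frac{\left(7 + a\right)^{2}}{4}$)
$h{\left(b{\left(-8,-6 \right)} \right)} 74 = - \frac{\left(7 - 6\right)^{2}}{4} \cdot 74 = - \frac{1^{2}}{4} \cdot 74 = \left(- \frac{1}{4}\right) 1 \cdot 74 = \left(- \frac{1}{4}\right) 74 = - \frac{37}{2}$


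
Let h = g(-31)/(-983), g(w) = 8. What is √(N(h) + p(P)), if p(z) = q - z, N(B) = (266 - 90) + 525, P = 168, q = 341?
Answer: √874 ≈ 29.563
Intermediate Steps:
h = -8/983 (h = 8/(-983) = 8*(-1/983) = -8/983 ≈ -0.0081384)
N(B) = 701 (N(B) = 176 + 525 = 701)
p(z) = 341 - z
√(N(h) + p(P)) = √(701 + (341 - 1*168)) = √(701 + (341 - 168)) = √(701 + 173) = √874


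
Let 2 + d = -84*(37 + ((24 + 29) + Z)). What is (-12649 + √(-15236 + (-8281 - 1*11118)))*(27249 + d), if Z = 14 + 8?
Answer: -225645511 + 17839*I*√34635 ≈ -2.2565e+8 + 3.3199e+6*I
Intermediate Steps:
Z = 22
d = -9410 (d = -2 - 84*(37 + ((24 + 29) + 22)) = -2 - 84*(37 + (53 + 22)) = -2 - 84*(37 + 75) = -2 - 84*112 = -2 - 9408 = -9410)
(-12649 + √(-15236 + (-8281 - 1*11118)))*(27249 + d) = (-12649 + √(-15236 + (-8281 - 1*11118)))*(27249 - 9410) = (-12649 + √(-15236 + (-8281 - 11118)))*17839 = (-12649 + √(-15236 - 19399))*17839 = (-12649 + √(-34635))*17839 = (-12649 + I*√34635)*17839 = -225645511 + 17839*I*√34635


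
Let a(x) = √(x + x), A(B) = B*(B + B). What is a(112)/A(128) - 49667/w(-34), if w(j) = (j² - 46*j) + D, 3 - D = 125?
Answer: -49667/2598 + √14/8192 ≈ -19.117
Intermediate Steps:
D = -122 (D = 3 - 1*125 = 3 - 125 = -122)
A(B) = 2*B² (A(B) = B*(2*B) = 2*B²)
w(j) = -122 + j² - 46*j (w(j) = (j² - 46*j) - 122 = -122 + j² - 46*j)
a(x) = √2*√x (a(x) = √(2*x) = √2*√x)
a(112)/A(128) - 49667/w(-34) = (√2*√112)/((2*128²)) - 49667/(-122 + (-34)² - 46*(-34)) = (√2*(4*√7))/((2*16384)) - 49667/(-122 + 1156 + 1564) = (4*√14)/32768 - 49667/2598 = (4*√14)*(1/32768) - 49667*1/2598 = √14/8192 - 49667/2598 = -49667/2598 + √14/8192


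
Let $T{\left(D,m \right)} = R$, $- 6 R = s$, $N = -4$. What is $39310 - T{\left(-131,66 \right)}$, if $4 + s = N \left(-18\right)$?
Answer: $\frac{117964}{3} \approx 39321.0$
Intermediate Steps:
$s = 68$ ($s = -4 - -72 = -4 + 72 = 68$)
$R = - \frac{34}{3}$ ($R = \left(- \frac{1}{6}\right) 68 = - \frac{34}{3} \approx -11.333$)
$T{\left(D,m \right)} = - \frac{34}{3}$
$39310 - T{\left(-131,66 \right)} = 39310 - - \frac{34}{3} = 39310 + \frac{34}{3} = \frac{117964}{3}$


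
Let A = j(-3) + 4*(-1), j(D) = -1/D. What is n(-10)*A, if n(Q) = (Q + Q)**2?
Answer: -4400/3 ≈ -1466.7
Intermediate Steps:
n(Q) = 4*Q**2 (n(Q) = (2*Q)**2 = 4*Q**2)
A = -11/3 (A = -1/(-3) + 4*(-1) = -1*(-1/3) - 4 = 1/3 - 4 = -11/3 ≈ -3.6667)
n(-10)*A = (4*(-10)**2)*(-11/3) = (4*100)*(-11/3) = 400*(-11/3) = -4400/3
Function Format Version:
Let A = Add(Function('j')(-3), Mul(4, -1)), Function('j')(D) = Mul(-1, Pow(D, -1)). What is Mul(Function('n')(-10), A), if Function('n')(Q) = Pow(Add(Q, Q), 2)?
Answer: Rational(-4400, 3) ≈ -1466.7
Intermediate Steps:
Function('n')(Q) = Mul(4, Pow(Q, 2)) (Function('n')(Q) = Pow(Mul(2, Q), 2) = Mul(4, Pow(Q, 2)))
A = Rational(-11, 3) (A = Add(Mul(-1, Pow(-3, -1)), Mul(4, -1)) = Add(Mul(-1, Rational(-1, 3)), -4) = Add(Rational(1, 3), -4) = Rational(-11, 3) ≈ -3.6667)
Mul(Function('n')(-10), A) = Mul(Mul(4, Pow(-10, 2)), Rational(-11, 3)) = Mul(Mul(4, 100), Rational(-11, 3)) = Mul(400, Rational(-11, 3)) = Rational(-4400, 3)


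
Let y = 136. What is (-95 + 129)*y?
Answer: 4624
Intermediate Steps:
(-95 + 129)*y = (-95 + 129)*136 = 34*136 = 4624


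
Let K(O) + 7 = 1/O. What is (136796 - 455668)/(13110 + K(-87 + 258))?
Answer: -1185372/48709 ≈ -24.336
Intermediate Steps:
K(O) = -7 + 1/O
(136796 - 455668)/(13110 + K(-87 + 258)) = (136796 - 455668)/(13110 + (-7 + 1/(-87 + 258))) = -318872/(13110 + (-7 + 1/171)) = -318872/(13110 - 1196/171) = -318872/2240614/171 = -318872*171/2240614 = -1185372/48709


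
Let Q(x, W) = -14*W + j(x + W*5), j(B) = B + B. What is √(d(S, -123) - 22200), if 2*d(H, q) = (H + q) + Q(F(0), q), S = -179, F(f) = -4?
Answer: I*√22109 ≈ 148.69*I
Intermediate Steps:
j(B) = 2*B
Q(x, W) = -4*W + 2*x (Q(x, W) = -14*W + 2*(x + W*5) = -14*W + 2*(x + 5*W) = -14*W + (2*x + 10*W) = -4*W + 2*x)
d(H, q) = -4 + H/2 - 3*q/2 (d(H, q) = ((H + q) + (-4*q + 2*(-4)))/2 = ((H + q) + (-4*q - 8))/2 = ((H + q) + (-8 - 4*q))/2 = (-8 + H - 3*q)/2 = -4 + H/2 - 3*q/2)
√(d(S, -123) - 22200) = √((-4 + (½)*(-179) - 3/2*(-123)) - 22200) = √((-4 - 179/2 + 369/2) - 22200) = √(91 - 22200) = √(-22109) = I*√22109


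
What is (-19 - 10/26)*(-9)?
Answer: 2268/13 ≈ 174.46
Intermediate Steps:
(-19 - 10/26)*(-9) = (-19 - 10*1/26)*(-9) = (-19 - 5/13)*(-9) = -252/13*(-9) = 2268/13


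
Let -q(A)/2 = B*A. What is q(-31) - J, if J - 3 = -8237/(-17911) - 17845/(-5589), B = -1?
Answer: -6872456023/100104579 ≈ -68.653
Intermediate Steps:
q(A) = 2*A (q(A) = -(-2)*A = 2*A)
J = 665972125/100104579 (J = 3 + (-8237/(-17911) - 17845/(-5589)) = 3 + (-8237*(-1/17911) - 17845*(-1/5589)) = 3 + (8237/17911 + 17845/5589) = 3 + 365658388/100104579 = 665972125/100104579 ≈ 6.6528)
q(-31) - J = 2*(-31) - 1*665972125/100104579 = -62 - 665972125/100104579 = -6872456023/100104579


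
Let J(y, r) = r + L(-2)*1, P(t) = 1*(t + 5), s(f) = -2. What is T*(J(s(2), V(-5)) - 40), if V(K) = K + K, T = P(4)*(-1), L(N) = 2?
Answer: 432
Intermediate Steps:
P(t) = 5 + t (P(t) = 1*(5 + t) = 5 + t)
T = -9 (T = (5 + 4)*(-1) = 9*(-1) = -9)
V(K) = 2*K
J(y, r) = 2 + r (J(y, r) = r + 2*1 = r + 2 = 2 + r)
T*(J(s(2), V(-5)) - 40) = -9*((2 + 2*(-5)) - 40) = -9*((2 - 10) - 40) = -9*(-8 - 40) = -9*(-48) = 432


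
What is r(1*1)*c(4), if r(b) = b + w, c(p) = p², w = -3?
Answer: -32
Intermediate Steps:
r(b) = -3 + b (r(b) = b - 3 = -3 + b)
r(1*1)*c(4) = (-3 + 1*1)*4² = (-3 + 1)*16 = -2*16 = -32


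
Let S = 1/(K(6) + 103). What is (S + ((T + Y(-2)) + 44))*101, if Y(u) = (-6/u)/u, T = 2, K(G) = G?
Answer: 980003/218 ≈ 4495.4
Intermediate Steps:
Y(u) = -6/u²
S = 1/109 (S = 1/(6 + 103) = 1/109 ≈ 0.0091743)
(S + ((T + Y(-2)) + 44))*101 = (1/109 + ((2 - 6/(-2)²) + 44))*101 = (1/109 + ((2 - 6*¼) + 44))*101 = (1/109 + ((2 - 3/2) + 44))*101 = (1/109 + (½ + 44))*101 = (1/109 + 89/2)*101 = (9703/218)*101 = 980003/218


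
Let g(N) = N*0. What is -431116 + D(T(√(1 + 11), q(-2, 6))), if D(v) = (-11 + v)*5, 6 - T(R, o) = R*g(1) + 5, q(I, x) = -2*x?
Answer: -431166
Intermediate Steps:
g(N) = 0
T(R, o) = 1 (T(R, o) = 6 - (R*0 + 5) = 6 - (0 + 5) = 6 - 1*5 = 6 - 5 = 1)
D(v) = -55 + 5*v
-431116 + D(T(√(1 + 11), q(-2, 6))) = -431116 + (-55 + 5*1) = -431116 + (-55 + 5) = -431116 - 50 = -431166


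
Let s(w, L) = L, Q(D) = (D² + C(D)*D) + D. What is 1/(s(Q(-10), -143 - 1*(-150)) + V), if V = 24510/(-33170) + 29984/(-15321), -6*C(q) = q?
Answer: 50819757/218729600 ≈ 0.23234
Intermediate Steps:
C(q) = -q/6
Q(D) = D + 5*D²/6 (Q(D) = (D² + (-D/6)*D) + D = (D² - D²/6) + D = 5*D²/6 + D = D + 5*D²/6)
V = -137008699/50819757 (V = 24510*(-1/33170) + 29984*(-1/15321) = -2451/3317 - 29984/15321 = -137008699/50819757 ≈ -2.6960)
1/(s(Q(-10), -143 - 1*(-150)) + V) = 1/((-143 - 1*(-150)) - 137008699/50819757) = 1/((-143 + 150) - 137008699/50819757) = 1/(7 - 137008699/50819757) = 1/(218729600/50819757) = 50819757/218729600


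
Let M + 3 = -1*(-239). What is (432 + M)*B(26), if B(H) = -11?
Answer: -7348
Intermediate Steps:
M = 236 (M = -3 - 1*(-239) = -3 + 239 = 236)
(432 + M)*B(26) = (432 + 236)*(-11) = 668*(-11) = -7348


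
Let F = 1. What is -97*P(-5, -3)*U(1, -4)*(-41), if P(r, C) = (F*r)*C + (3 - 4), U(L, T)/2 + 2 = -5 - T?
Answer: -334068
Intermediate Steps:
U(L, T) = -14 - 2*T (U(L, T) = -4 + 2*(-5 - T) = -4 + (-10 - 2*T) = -14 - 2*T)
P(r, C) = -1 + C*r (P(r, C) = (1*r)*C + (3 - 4) = r*C - 1 = C*r - 1 = -1 + C*r)
-97*P(-5, -3)*U(1, -4)*(-41) = -97*(-1 - 3*(-5))*(-14 - 2*(-4))*(-41) = -97*(-1 + 15)*(-14 + 8)*(-41) = -1358*(-6)*(-41) = -97*(-84)*(-41) = 8148*(-41) = -334068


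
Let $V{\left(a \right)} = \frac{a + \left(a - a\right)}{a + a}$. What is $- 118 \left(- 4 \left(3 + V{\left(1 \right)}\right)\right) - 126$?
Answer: $1526$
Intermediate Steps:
$V{\left(a \right)} = \frac{1}{2}$ ($V{\left(a \right)} = \frac{a + 0}{2 a} = a \frac{1}{2 a} = \frac{1}{2}$)
$- 118 \left(- 4 \left(3 + V{\left(1 \right)}\right)\right) - 126 = - 118 \left(- 4 \left(3 + \frac{1}{2}\right)\right) - 126 = - 118 \left(\left(-4\right) \frac{7}{2}\right) - 126 = \left(-118\right) \left(-14\right) - 126 = 1652 - 126 = 1526$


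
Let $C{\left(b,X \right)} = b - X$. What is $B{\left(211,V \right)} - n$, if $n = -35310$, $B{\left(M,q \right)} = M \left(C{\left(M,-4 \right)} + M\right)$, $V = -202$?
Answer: $125196$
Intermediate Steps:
$B{\left(M,q \right)} = M \left(4 + 2 M\right)$ ($B{\left(M,q \right)} = M \left(\left(M - -4\right) + M\right) = M \left(\left(M + 4\right) + M\right) = M \left(\left(4 + M\right) + M\right) = M \left(4 + 2 M\right)$)
$B{\left(211,V \right)} - n = 2 \cdot 211 \left(2 + 211\right) - -35310 = 2 \cdot 211 \cdot 213 + 35310 = 89886 + 35310 = 125196$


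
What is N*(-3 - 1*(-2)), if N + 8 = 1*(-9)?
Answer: 17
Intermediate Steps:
N = -17 (N = -8 + 1*(-9) = -8 - 9 = -17)
N*(-3 - 1*(-2)) = -17*(-3 - 1*(-2)) = -17*(-3 + 2) = -17*(-1) = 17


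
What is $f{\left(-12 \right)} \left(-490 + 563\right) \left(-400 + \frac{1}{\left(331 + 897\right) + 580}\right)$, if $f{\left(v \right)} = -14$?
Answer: $\frac{369554689}{904} \approx 4.088 \cdot 10^{5}$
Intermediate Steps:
$f{\left(-12 \right)} \left(-490 + 563\right) \left(-400 + \frac{1}{\left(331 + 897\right) + 580}\right) = - 14 \left(-490 + 563\right) \left(-400 + \frac{1}{\left(331 + 897\right) + 580}\right) = - 14 \cdot 73 \left(-400 + \frac{1}{1228 + 580}\right) = - 14 \cdot 73 \left(-400 + \frac{1}{1808}\right) = - 14 \cdot 73 \left(- \frac{723199}{1808}\right) = \left(-14\right) \left(- \frac{52793527}{1808}\right) = \frac{369554689}{904}$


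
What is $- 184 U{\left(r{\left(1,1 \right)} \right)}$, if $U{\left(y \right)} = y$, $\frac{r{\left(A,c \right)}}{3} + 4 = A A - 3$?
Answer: $3312$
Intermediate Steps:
$r{\left(A,c \right)} = -21 + 3 A^{2}$ ($r{\left(A,c \right)} = -12 + 3 \left(A A - 3\right) = -12 + 3 \left(A^{2} - 3\right) = -12 + 3 \left(-3 + A^{2}\right) = -12 + \left(-9 + 3 A^{2}\right) = -21 + 3 A^{2}$)
$- 184 U{\left(r{\left(1,1 \right)} \right)} = - 184 \left(-21 + 3 \cdot 1^{2}\right) = - 184 \left(-21 + 3 \cdot 1\right) = - 184 \left(-21 + 3\right) = \left(-184\right) \left(-18\right) = 3312$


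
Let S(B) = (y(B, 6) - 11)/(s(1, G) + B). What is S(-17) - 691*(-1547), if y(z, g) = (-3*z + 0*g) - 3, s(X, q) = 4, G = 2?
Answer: 13896664/13 ≈ 1.0690e+6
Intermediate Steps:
y(z, g) = -3 - 3*z (y(z, g) = (-3*z + 0) - 3 = -3*z - 3 = -3 - 3*z)
S(B) = (-14 - 3*B)/(4 + B) (S(B) = ((-3 - 3*B) - 11)/(4 + B) = (-14 - 3*B)/(4 + B))
S(-17) - 691*(-1547) = (-14 - 3*(-17))/(4 - 17) - 691*(-1547) = (-14 + 51)/(-13) + 1068977 = -1/13*37 + 1068977 = -37/13 + 1068977 = 13896664/13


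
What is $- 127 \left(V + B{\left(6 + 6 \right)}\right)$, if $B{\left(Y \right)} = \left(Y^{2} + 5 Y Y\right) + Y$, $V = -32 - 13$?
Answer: $-105537$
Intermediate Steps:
$V = -45$ ($V = -32 - 13 = -45$)
$B{\left(Y \right)} = Y + 6 Y^{2}$ ($B{\left(Y \right)} = \left(Y^{2} + 5 Y^{2}\right) + Y = 6 Y^{2} + Y = Y + 6 Y^{2}$)
$- 127 \left(V + B{\left(6 + 6 \right)}\right) = - 127 \left(-45 + \left(6 + 6\right) \left(1 + 6 \left(6 + 6\right)\right)\right) = - 127 \left(-45 + 12 \left(1 + 6 \cdot 12\right)\right) = - 127 \left(-45 + 12 \left(1 + 72\right)\right) = - 127 \left(-45 + 12 \cdot 73\right) = - 127 \left(-45 + 876\right) = \left(-127\right) 831 = -105537$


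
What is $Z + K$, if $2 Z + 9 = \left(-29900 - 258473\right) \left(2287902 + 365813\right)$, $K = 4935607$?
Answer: $-382624942245$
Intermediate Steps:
$Z = -382629877852$ ($Z = - \frac{9}{2} + \frac{\left(-29900 - 258473\right) \left(2287902 + 365813\right)}{2} = - \frac{9}{2} + \frac{\left(-288373\right) 2653715}{2} = - \frac{9}{2} + \frac{1}{2} \left(-765259755695\right) = - \frac{9}{2} - \frac{765259755695}{2} = -382629877852$)
$Z + K = -382629877852 + 4935607 = -382624942245$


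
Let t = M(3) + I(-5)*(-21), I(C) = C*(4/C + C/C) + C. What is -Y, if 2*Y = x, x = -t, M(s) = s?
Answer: 129/2 ≈ 64.500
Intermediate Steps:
I(C) = C + C*(1 + 4/C) (I(C) = C*(4/C + 1) + C = C*(1 + 4/C) + C = C + C*(1 + 4/C))
t = 129 (t = 3 + (4 + 2*(-5))*(-21) = 3 + (4 - 10)*(-21) = 3 - 6*(-21) = 3 + 126 = 129)
x = -129 (x = -1*129 = -129)
Y = -129/2 (Y = (½)*(-129) = -129/2 ≈ -64.500)
-Y = -1*(-129/2) = 129/2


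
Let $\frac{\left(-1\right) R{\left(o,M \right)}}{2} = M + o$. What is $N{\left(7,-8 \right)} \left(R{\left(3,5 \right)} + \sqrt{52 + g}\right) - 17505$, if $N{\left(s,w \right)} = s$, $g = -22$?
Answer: $-17617 + 7 \sqrt{30} \approx -17579.0$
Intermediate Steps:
$R{\left(o,M \right)} = - 2 M - 2 o$ ($R{\left(o,M \right)} = - 2 \left(M + o\right) = - 2 M - 2 o$)
$N{\left(7,-8 \right)} \left(R{\left(3,5 \right)} + \sqrt{52 + g}\right) - 17505 = 7 \left(\left(\left(-2\right) 5 - 6\right) + \sqrt{52 - 22}\right) - 17505 = 7 \left(\left(-10 - 6\right) + \sqrt{30}\right) - 17505 = 7 \left(-16 + \sqrt{30}\right) - 17505 = \left(-112 + 7 \sqrt{30}\right) - 17505 = -17617 + 7 \sqrt{30}$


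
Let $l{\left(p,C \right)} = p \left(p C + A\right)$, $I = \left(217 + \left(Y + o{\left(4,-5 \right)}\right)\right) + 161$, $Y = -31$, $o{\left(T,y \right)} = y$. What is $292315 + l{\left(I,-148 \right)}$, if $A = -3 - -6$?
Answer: $-17017331$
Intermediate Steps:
$A = 3$ ($A = -3 + 6 = 3$)
$I = 342$ ($I = \left(217 - 36\right) + 161 = 181 + 161 = 342$)
$l{\left(p,C \right)} = p \left(3 + C p\right)$ ($l{\left(p,C \right)} = p \left(p C + 3\right) = p \left(C p + 3\right) = p \left(3 + C p\right)$)
$292315 + l{\left(I,-148 \right)} = 292315 + 342 \left(3 - 50616\right) = 292315 + 342 \left(-50613\right) = 292315 - 17309646 = -17017331$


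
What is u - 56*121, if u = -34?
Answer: -6810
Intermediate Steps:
u - 56*121 = -34 - 56*121 = -34 - 6776 = -6810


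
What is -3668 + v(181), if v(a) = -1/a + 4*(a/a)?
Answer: -663185/181 ≈ -3664.0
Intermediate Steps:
v(a) = 4 - 1/a (v(a) = -1/a + 4*1 = -1/a + 4 = 4 - 1/a)
-3668 + v(181) = -3668 + (4 - 1/181) = -3668 + 723/181 = -663185/181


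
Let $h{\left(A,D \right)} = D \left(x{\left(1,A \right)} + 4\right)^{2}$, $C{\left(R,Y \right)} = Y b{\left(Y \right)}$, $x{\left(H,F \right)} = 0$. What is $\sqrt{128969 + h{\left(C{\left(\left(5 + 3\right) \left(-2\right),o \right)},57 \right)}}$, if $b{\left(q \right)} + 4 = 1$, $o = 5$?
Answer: $\sqrt{129881} \approx 360.39$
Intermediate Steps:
$b{\left(q \right)} = -3$ ($b{\left(q \right)} = -4 + 1 = -3$)
$C{\left(R,Y \right)} = - 3 Y$ ($C{\left(R,Y \right)} = Y \left(-3\right) = - 3 Y$)
$h{\left(A,D \right)} = 16 D$ ($h{\left(A,D \right)} = D \left(0 + 4\right)^{2} = D 4^{2} = D 16 = 16 D$)
$\sqrt{128969 + h{\left(C{\left(\left(5 + 3\right) \left(-2\right),o \right)},57 \right)}} = \sqrt{128969 + 16 \cdot 57} = \sqrt{128969 + 912} = \sqrt{129881}$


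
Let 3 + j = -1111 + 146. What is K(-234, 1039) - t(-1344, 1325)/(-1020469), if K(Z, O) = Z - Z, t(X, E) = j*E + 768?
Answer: -1281832/1020469 ≈ -1.2561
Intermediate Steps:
j = -968 (j = -3 + (-1111 + 146) = -3 - 965 = -968)
t(X, E) = 768 - 968*E (t(X, E) = -968*E + 768 = 768 - 968*E)
K(Z, O) = 0
K(-234, 1039) - t(-1344, 1325)/(-1020469) = 0 - (768 - 968*1325)/(-1020469) = 0 - (768 - 1282600)*(-1)/1020469 = 0 - (-1281832)*(-1)/1020469 = 0 - 1*1281832/1020469 = 0 - 1281832/1020469 = -1281832/1020469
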